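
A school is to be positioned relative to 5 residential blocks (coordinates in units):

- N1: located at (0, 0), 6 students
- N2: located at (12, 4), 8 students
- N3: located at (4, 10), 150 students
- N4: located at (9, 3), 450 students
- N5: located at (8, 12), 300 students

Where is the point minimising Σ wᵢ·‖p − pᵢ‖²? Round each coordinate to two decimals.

The minimiser of Σwᵢ‖p−pᵢ‖² is the weighted centroid p* = (Σwᵢpᵢ)/(Σwᵢ).
Σwᵢ = 914.
Σwᵢxᵢ = 6·0 + 8·12 + 150·4 + 450·9 + 300·8 = 7146.
Σwᵢyᵢ = 6·0 + 8·4 + 150·10 + 450·3 + 300·12 = 6482.
x* = 7146/914 = 7.82, y* = 6482/914 = 7.09.

(7.82, 7.09)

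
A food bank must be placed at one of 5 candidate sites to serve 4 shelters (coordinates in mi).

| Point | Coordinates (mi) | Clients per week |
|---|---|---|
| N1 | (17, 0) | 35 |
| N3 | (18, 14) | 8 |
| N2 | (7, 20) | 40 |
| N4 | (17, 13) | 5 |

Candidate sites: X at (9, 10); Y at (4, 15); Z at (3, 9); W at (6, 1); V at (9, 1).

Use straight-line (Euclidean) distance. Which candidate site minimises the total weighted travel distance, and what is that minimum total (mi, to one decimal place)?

X, total 977.7 mi

Total weighted distance at each candidate:
  X (9, 10): total = 977.7
  Y (4, 15): total = 1106.0
  Z (3, 9): total = 1250.0
  W (6, 1): total = 1370.6
  V (9, 1): total = 1245.0
Minimum is at X with total 977.7 mi.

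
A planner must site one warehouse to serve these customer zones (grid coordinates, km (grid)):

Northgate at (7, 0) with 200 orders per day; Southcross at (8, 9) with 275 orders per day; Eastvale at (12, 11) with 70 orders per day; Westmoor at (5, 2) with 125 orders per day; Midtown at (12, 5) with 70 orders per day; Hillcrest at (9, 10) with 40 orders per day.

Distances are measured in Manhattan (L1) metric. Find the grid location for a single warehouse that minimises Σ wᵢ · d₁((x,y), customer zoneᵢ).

(8, 5)

Manhattan distance separates: Σwᵢ(|x−xᵢ|+|y−yᵢ|) = Σwᵢ|x−xᵢ| + Σwᵢ|y−yᵢ|, so x and y are optimised independently as 1-D weighted medians.
Total weight W = 780; half = 390.
x-coordinate, sorted with cumulative weight:
  x=5 (Westmoor, w=125) cum 125
  x=7 (Northgate, w=200) cum 325
  x=8 (Southcross, w=275) cum 600  ← median
  x=9 (Hillcrest, w=40) cum 640
  x=12 (Eastvale, w=70) cum 710
  x=12 (Midtown, w=70) cum 780
⇒ x* = 8
y-coordinate, sorted with cumulative weight:
  y=0 (Northgate, w=200) cum 200
  y=2 (Westmoor, w=125) cum 325
  y=5 (Midtown, w=70) cum 395  ← median
  y=9 (Southcross, w=275) cum 670
  y=10 (Hillcrest, w=40) cum 710
  y=11 (Eastvale, w=70) cum 780
⇒ y* = 5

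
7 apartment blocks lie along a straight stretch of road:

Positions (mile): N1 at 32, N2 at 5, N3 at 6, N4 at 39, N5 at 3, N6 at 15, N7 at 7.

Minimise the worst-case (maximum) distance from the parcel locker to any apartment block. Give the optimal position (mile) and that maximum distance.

location 21, max distance 18

The 1-center on a line is the midpoint of the two extreme points: leftmost at 3, rightmost at 39.
Optimal location = (3 + 39)/2 = 21; maximum distance = (39 − 3)/2 = 18.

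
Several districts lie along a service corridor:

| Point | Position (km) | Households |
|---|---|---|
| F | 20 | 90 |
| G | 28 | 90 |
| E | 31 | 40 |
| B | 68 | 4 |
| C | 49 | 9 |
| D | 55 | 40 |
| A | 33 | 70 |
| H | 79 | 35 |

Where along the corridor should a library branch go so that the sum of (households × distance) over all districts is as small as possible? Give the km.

x = 31

For a sum of weighted absolute distances on a line, the optimum is the weighted median (not the mean). Total weight W = 378; half-weight = 189.
Sort by position and accumulate weight:
  km 20 (F, w=90) → cum 90
  km 28 (G, w=90) → cum 180
  km 31 (E, w=40) → cum 220  ≥ 189 → median here
  km 33 (A, w=70) → cum 290
  km 49 (C, w=9) → cum 299
  km 55 (D, w=40) → cum 339
  km 68 (B, w=4) → cum 343
  km 79 (H, w=35) → cum 378
Optimal location: km 31.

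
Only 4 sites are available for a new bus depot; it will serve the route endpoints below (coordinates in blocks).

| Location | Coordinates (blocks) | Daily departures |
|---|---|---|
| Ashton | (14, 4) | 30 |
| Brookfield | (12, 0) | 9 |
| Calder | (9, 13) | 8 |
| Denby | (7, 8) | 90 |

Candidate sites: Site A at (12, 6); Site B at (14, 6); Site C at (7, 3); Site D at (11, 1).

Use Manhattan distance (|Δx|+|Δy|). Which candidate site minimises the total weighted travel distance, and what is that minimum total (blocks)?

Site C, total 858 blocks

Total weighted distance at each candidate:
  Site A (12, 6): total = 884
  Site B (14, 6): total = 1038
  Site C (7, 3): total = 858
  Site D (11, 1): total = 1300
Minimum is at Site C with total 858 blocks.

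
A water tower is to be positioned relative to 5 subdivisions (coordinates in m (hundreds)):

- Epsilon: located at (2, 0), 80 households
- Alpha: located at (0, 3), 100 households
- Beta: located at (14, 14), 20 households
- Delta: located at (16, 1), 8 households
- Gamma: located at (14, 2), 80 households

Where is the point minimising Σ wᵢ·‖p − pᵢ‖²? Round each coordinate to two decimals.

(5.86, 2.60)

The minimiser of Σwᵢ‖p−pᵢ‖² is the weighted centroid p* = (Σwᵢpᵢ)/(Σwᵢ).
Σwᵢ = 288.
Σwᵢxᵢ = 80·2 + 100·0 + 20·14 + 8·16 + 80·14 = 1688.
Σwᵢyᵢ = 80·0 + 100·3 + 20·14 + 8·1 + 80·2 = 748.
x* = 1688/288 = 5.86, y* = 748/288 = 2.60.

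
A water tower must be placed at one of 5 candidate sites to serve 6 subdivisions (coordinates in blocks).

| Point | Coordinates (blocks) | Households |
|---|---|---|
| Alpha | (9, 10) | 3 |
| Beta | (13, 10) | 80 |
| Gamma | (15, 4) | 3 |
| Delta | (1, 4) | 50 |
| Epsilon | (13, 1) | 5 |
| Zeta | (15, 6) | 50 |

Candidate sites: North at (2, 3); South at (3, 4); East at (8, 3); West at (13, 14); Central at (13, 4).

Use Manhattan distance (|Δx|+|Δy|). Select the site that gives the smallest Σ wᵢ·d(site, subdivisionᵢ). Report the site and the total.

Central, total 1331 blocks

Total weighted distance at each candidate:
  North (2, 3): total = 2489
  South (3, 4): total = 2217
  East (8, 3): total = 1943
  West (13, 14): total = 2045
  Central (13, 4): total = 1331
Minimum is at Central with total 1331 blocks.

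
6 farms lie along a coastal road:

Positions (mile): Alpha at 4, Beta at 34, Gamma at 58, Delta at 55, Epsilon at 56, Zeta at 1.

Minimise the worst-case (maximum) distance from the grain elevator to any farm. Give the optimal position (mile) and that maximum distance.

location 29.5, max distance 28.5

The 1-center on a line is the midpoint of the two extreme points: leftmost at 1, rightmost at 58.
Optimal location = (1 + 58)/2 = 29.5; maximum distance = (58 − 1)/2 = 28.5.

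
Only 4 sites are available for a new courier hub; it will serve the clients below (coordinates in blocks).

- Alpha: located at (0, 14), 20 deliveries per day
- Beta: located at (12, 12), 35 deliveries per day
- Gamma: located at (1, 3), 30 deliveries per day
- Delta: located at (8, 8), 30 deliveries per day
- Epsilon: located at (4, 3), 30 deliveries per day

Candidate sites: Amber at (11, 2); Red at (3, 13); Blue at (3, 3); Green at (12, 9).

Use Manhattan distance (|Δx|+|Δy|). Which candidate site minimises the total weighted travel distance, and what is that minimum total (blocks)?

Blue, total 1300 blocks

Total weighted distance at each candidate:
  Amber (11, 2): total = 1685
  Red (3, 13): total = 1420
  Blue (3, 3): total = 1300
  Green (12, 9): total = 1525
Minimum is at Blue with total 1300 blocks.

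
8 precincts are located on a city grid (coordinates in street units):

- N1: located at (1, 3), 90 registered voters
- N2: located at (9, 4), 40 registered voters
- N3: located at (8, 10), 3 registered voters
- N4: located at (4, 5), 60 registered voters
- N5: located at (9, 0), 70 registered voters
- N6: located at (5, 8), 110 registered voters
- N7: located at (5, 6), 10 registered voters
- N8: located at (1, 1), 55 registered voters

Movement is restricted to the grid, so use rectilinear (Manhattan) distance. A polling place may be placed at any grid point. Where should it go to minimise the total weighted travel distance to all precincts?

Manhattan distance separates: Σwᵢ(|x−xᵢ|+|y−yᵢ|) = Σwᵢ|x−xᵢ| + Σwᵢ|y−yᵢ|, so x and y are optimised independently as 1-D weighted medians.
Total weight W = 438; half = 219.
x-coordinate, sorted with cumulative weight:
  x=1 (N1, w=90) cum 90
  x=1 (N8, w=55) cum 145
  x=4 (N4, w=60) cum 205
  x=5 (N6, w=110) cum 315  ← median
  x=5 (N7, w=10) cum 325
  x=8 (N3, w=3) cum 328
  x=9 (N2, w=40) cum 368
  x=9 (N5, w=70) cum 438
⇒ x* = 5
y-coordinate, sorted with cumulative weight:
  y=0 (N5, w=70) cum 70
  y=1 (N8, w=55) cum 125
  y=3 (N1, w=90) cum 215
  y=4 (N2, w=40) cum 255  ← median
  y=5 (N4, w=60) cum 315
  y=6 (N7, w=10) cum 325
  y=8 (N6, w=110) cum 435
  y=10 (N3, w=3) cum 438
⇒ y* = 4

(5, 4)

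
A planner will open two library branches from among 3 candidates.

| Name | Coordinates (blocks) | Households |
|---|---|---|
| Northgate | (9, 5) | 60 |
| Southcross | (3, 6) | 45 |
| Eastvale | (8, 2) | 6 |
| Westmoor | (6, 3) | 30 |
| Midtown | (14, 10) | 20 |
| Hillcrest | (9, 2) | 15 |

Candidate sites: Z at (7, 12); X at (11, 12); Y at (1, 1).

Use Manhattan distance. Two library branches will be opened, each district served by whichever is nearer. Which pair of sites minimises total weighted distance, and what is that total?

{X, Y}, total 1348

Evaluate every pair (each demand assigned to the nearer of the two):
  {X, Y}: total = 1348
  {Z, Y}: total = 1428
  {Z, X}: total = 1636
Best pair: {X, Y} with total 1348.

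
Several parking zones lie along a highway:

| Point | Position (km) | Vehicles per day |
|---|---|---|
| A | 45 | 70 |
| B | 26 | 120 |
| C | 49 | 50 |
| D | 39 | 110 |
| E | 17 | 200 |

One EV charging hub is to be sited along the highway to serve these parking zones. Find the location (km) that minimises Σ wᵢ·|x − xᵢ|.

x = 26

For a sum of weighted absolute distances on a line, the optimum is the weighted median (not the mean). Total weight W = 550; half-weight = 275.
Sort by position and accumulate weight:
  km 17 (E, w=200) → cum 200
  km 26 (B, w=120) → cum 320  ≥ 275 → median here
  km 39 (D, w=110) → cum 430
  km 45 (A, w=70) → cum 500
  km 49 (C, w=50) → cum 550
Optimal location: km 26.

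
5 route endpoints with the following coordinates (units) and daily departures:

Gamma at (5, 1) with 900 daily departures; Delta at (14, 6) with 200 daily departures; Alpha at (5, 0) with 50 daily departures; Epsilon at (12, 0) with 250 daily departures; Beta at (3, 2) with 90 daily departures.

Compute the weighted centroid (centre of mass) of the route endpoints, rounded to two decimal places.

The minimiser of Σwᵢ‖p−pᵢ‖² is the weighted centroid p* = (Σwᵢpᵢ)/(Σwᵢ).
Σwᵢ = 1490.
Σwᵢxᵢ = 900·5 + 200·14 + 50·5 + 250·12 + 90·3 = 10820.
Σwᵢyᵢ = 900·1 + 200·6 + 50·0 + 250·0 + 90·2 = 2280.
x* = 10820/1490 = 7.26, y* = 2280/1490 = 1.53.

(7.26, 1.53)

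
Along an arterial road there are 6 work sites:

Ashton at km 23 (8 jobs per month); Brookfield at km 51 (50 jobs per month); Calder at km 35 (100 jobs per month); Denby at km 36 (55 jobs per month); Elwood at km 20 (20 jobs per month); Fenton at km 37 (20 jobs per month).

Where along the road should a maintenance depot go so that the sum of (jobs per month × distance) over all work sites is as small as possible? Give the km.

For a sum of weighted absolute distances on a line, the optimum is the weighted median (not the mean). Total weight W = 253; half-weight = 126.5.
Sort by position and accumulate weight:
  km 20 (Elwood, w=20) → cum 20
  km 23 (Ashton, w=8) → cum 28
  km 35 (Calder, w=100) → cum 128  ≥ 126.5 → median here
  km 36 (Denby, w=55) → cum 183
  km 37 (Fenton, w=20) → cum 203
  km 51 (Brookfield, w=50) → cum 253
Optimal location: km 35.

x = 35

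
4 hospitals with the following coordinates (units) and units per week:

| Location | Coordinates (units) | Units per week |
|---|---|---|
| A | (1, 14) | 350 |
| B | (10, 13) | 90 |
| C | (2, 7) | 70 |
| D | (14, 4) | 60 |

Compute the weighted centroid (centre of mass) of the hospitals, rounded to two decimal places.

The minimiser of Σwᵢ‖p−pᵢ‖² is the weighted centroid p* = (Σwᵢpᵢ)/(Σwᵢ).
Σwᵢ = 570.
Σwᵢxᵢ = 350·1 + 90·10 + 70·2 + 60·14 = 2230.
Σwᵢyᵢ = 350·14 + 90·13 + 70·7 + 60·4 = 6800.
x* = 2230/570 = 3.91, y* = 6800/570 = 11.93.

(3.91, 11.93)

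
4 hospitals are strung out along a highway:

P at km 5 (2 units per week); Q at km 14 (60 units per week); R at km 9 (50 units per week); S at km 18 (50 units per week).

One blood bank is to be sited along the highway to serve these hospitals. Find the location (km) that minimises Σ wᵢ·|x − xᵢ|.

For a sum of weighted absolute distances on a line, the optimum is the weighted median (not the mean). Total weight W = 162; half-weight = 81.
Sort by position and accumulate weight:
  km 5 (P, w=2) → cum 2
  km 9 (R, w=50) → cum 52
  km 14 (Q, w=60) → cum 112  ≥ 81 → median here
  km 18 (S, w=50) → cum 162
Optimal location: km 14.

x = 14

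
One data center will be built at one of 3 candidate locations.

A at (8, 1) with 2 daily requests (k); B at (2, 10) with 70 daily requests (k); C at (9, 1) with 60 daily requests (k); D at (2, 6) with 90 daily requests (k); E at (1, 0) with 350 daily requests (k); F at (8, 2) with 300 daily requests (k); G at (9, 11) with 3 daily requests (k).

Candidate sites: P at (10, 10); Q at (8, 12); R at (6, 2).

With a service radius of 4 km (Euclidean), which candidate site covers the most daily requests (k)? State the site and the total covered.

Coverage radius r = 4 km; a point is covered iff (Δx)²+(Δy)² ≤ 4² = 16.
  P (10, 10): covers {G} → 3
  Q (8, 12): covers {G} → 3
  R (6, 2): covers {A, C, F} → 362
Maximum coverage at R: 362 daily requests (k).

R, covering 362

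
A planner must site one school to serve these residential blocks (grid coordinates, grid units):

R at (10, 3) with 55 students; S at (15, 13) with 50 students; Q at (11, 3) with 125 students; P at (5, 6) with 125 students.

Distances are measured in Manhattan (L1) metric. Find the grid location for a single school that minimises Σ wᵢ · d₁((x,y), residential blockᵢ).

Manhattan distance separates: Σwᵢ(|x−xᵢ|+|y−yᵢ|) = Σwᵢ|x−xᵢ| + Σwᵢ|y−yᵢ|, so x and y are optimised independently as 1-D weighted medians.
Total weight W = 355; half = 177.5.
x-coordinate, sorted with cumulative weight:
  x=5 (P, w=125) cum 125
  x=10 (R, w=55) cum 180  ← median
  x=11 (Q, w=125) cum 305
  x=15 (S, w=50) cum 355
⇒ x* = 10
y-coordinate, sorted with cumulative weight:
  y=3 (R, w=55) cum 55
  y=3 (Q, w=125) cum 180  ← median
  y=6 (P, w=125) cum 305
  y=13 (S, w=50) cum 355
⇒ y* = 3

(10, 3)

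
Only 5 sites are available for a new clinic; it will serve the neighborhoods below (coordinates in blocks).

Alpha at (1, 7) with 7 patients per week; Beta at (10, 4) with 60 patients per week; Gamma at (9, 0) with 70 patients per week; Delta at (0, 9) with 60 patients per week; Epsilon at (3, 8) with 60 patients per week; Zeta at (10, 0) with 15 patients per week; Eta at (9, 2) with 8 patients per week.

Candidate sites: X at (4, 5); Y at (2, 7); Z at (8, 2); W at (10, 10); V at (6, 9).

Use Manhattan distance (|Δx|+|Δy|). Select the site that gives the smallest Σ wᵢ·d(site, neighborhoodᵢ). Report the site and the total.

Total weighted distance at each candidate:
  X (4, 5): total = 2104
  Y (2, 7): total = 2328
  Z (8, 2): total = 2162
  W (10, 10): total = 2636
  V (6, 9): total = 2304
Minimum is at X with total 2104 blocks.

X, total 2104 blocks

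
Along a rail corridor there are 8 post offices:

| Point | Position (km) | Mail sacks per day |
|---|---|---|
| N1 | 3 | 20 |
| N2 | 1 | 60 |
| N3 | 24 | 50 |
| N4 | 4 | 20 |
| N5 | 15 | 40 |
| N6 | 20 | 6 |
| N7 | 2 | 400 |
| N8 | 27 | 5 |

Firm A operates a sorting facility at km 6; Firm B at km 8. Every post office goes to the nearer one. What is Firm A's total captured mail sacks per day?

The indifferent point is the midpoint (6+8)/2 = 7; post offices left of it (closer to Firm A at 6) go to Firm A, those right go to Firm B.
  N2 at 1 (w=60) → Firm A
  N7 at 2 (w=400) → Firm A
  N1 at 3 (w=20) → Firm A
  N4 at 4 (w=20) → Firm A
  N5 at 15 (w=40) → Firm B
  N6 at 20 (w=6) → Firm B
  N3 at 24 (w=50) → Firm B
  N8 at 27 (w=5) → Firm B
Firm A captures 500; Firm B captures 101.

500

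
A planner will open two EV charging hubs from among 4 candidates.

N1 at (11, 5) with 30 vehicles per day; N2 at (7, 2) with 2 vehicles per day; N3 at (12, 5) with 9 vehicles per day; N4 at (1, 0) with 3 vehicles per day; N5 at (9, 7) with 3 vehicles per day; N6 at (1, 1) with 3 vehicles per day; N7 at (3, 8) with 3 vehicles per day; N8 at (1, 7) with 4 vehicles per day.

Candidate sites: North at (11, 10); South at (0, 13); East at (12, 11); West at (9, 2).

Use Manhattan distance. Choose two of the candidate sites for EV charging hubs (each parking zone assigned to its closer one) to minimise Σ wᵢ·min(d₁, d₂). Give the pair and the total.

{South, West}, total 332

Evaluate every pair (each demand assigned to the nearer of the two):
  {South, West}: total = 332
  {North, West}: total = 362
  {East, West}: total = 368
  {North, South}: total = 376
  {North, East}: total = 442
  {South, East}: total = 446
Best pair: {South, West} with total 332.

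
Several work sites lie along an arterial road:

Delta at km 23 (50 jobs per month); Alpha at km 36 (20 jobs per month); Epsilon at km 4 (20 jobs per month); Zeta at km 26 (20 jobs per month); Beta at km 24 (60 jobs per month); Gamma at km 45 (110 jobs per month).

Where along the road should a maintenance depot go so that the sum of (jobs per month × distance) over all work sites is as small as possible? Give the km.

x = 26

For a sum of weighted absolute distances on a line, the optimum is the weighted median (not the mean). Total weight W = 280; half-weight = 140.
Sort by position and accumulate weight:
  km 4 (Epsilon, w=20) → cum 20
  km 23 (Delta, w=50) → cum 70
  km 24 (Beta, w=60) → cum 130
  km 26 (Zeta, w=20) → cum 150  ≥ 140 → median here
  km 36 (Alpha, w=20) → cum 170
  km 45 (Gamma, w=110) → cum 280
Optimal location: km 26.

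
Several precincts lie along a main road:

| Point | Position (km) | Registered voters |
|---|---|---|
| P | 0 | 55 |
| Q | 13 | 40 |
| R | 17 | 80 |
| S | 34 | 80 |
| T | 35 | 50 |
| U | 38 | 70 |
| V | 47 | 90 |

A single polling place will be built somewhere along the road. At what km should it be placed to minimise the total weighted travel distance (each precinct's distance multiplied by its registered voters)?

x = 34

For a sum of weighted absolute distances on a line, the optimum is the weighted median (not the mean). Total weight W = 465; half-weight = 232.5.
Sort by position and accumulate weight:
  km 0 (P, w=55) → cum 55
  km 13 (Q, w=40) → cum 95
  km 17 (R, w=80) → cum 175
  km 34 (S, w=80) → cum 255  ≥ 232.5 → median here
  km 35 (T, w=50) → cum 305
  km 38 (U, w=70) → cum 375
  km 47 (V, w=90) → cum 465
Optimal location: km 34.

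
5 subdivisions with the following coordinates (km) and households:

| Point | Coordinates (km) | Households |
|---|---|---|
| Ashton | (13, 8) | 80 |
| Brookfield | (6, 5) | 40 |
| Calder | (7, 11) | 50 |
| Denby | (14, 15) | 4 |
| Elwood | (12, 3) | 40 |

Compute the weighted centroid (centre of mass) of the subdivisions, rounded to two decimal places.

(10.12, 7.34)

The minimiser of Σwᵢ‖p−pᵢ‖² is the weighted centroid p* = (Σwᵢpᵢ)/(Σwᵢ).
Σwᵢ = 214.
Σwᵢxᵢ = 80·13 + 40·6 + 50·7 + 4·14 + 40·12 = 2166.
Σwᵢyᵢ = 80·8 + 40·5 + 50·11 + 4·15 + 40·3 = 1570.
x* = 2166/214 = 10.12, y* = 1570/214 = 7.34.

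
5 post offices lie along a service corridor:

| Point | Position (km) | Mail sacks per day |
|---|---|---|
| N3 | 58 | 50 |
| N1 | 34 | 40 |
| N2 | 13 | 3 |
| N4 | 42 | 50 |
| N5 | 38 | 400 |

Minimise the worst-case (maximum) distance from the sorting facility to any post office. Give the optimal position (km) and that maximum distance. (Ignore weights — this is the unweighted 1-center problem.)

The 1-center on a line is the midpoint of the two extreme points: leftmost at 13, rightmost at 58.
Optimal location = (13 + 58)/2 = 35.5; maximum distance = (58 − 13)/2 = 22.5.

location 35.5, max distance 22.5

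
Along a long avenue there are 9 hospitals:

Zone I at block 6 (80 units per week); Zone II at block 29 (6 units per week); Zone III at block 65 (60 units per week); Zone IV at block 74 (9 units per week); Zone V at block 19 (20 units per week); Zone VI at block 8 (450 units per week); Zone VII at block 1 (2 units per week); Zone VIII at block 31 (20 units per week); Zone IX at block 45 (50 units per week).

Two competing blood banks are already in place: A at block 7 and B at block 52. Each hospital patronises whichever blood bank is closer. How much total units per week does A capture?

The indifferent point is the midpoint (7+52)/2 = 29.5; hospitals left of it (closer to A at 7) go to A, those right go to B.
  Zone VII at 1 (w=2) → A
  Zone I at 6 (w=80) → A
  Zone VI at 8 (w=450) → A
  Zone V at 19 (w=20) → A
  Zone II at 29 (w=6) → A
  Zone VIII at 31 (w=20) → B
  Zone IX at 45 (w=50) → B
  Zone III at 65 (w=60) → B
  Zone IV at 74 (w=9) → B
A captures 558; B captures 139.

558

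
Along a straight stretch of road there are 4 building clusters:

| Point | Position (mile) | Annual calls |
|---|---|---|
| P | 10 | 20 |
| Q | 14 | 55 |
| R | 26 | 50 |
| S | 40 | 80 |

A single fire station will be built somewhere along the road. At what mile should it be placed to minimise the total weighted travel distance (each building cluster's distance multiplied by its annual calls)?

x = 26

For a sum of weighted absolute distances on a line, the optimum is the weighted median (not the mean). Total weight W = 205; half-weight = 102.5.
Sort by position and accumulate weight:
  mile 10 (P, w=20) → cum 20
  mile 14 (Q, w=55) → cum 75
  mile 26 (R, w=50) → cum 125  ≥ 102.5 → median here
  mile 40 (S, w=80) → cum 205
Optimal location: mile 26.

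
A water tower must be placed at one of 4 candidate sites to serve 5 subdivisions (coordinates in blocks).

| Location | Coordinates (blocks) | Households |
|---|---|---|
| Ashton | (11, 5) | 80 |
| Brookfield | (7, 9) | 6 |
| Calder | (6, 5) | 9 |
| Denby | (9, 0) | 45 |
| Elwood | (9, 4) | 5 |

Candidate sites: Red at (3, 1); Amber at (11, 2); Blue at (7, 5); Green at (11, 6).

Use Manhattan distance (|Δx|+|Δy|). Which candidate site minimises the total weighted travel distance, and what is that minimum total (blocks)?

Green, total 556 blocks

Total weighted distance at each candidate:
  Red (3, 1): total = 1455
  Amber (11, 2): total = 578
  Blue (7, 5): total = 683
  Green (11, 6): total = 556
Minimum is at Green with total 556 blocks.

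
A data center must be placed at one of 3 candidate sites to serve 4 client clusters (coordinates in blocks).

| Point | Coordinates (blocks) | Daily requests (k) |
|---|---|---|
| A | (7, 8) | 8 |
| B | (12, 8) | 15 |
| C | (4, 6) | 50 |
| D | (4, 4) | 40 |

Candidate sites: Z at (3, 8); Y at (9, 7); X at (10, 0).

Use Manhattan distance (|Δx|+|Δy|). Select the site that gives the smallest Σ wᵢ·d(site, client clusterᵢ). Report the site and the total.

Z, total 517 blocks

Total weighted distance at each candidate:
  Z (3, 8): total = 517
  Y (9, 7): total = 704
  X (10, 0): total = 1238
Minimum is at Z with total 517 blocks.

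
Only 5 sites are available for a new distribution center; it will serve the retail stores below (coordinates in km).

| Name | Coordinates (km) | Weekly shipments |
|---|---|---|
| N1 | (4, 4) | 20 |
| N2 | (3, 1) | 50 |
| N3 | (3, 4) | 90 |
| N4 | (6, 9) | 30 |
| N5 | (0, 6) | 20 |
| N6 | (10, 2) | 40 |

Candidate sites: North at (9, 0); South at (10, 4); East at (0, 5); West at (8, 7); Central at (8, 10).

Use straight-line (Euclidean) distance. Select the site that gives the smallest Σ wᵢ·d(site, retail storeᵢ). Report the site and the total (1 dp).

Total weighted distance at each candidate:
  North (9, 0): total = 1671.6
  South (10, 4): total = 1606.8
  East (0, 5): total = 1271.0
  West (8, 7): total = 1476.8
  Central (8, 10): total = 1937.7
Minimum is at East with total 1271.0 km.

East, total 1271.0 km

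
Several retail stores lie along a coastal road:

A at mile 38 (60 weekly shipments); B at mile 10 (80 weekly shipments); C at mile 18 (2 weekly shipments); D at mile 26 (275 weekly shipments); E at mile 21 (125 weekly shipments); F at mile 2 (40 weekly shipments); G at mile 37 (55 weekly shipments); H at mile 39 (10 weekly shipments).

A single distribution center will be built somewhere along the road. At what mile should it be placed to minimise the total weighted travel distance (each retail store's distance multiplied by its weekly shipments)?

For a sum of weighted absolute distances on a line, the optimum is the weighted median (not the mean). Total weight W = 647; half-weight = 323.5.
Sort by position and accumulate weight:
  mile 2 (F, w=40) → cum 40
  mile 10 (B, w=80) → cum 120
  mile 18 (C, w=2) → cum 122
  mile 21 (E, w=125) → cum 247
  mile 26 (D, w=275) → cum 522  ≥ 323.5 → median here
  mile 37 (G, w=55) → cum 577
  mile 38 (A, w=60) → cum 637
  mile 39 (H, w=10) → cum 647
Optimal location: mile 26.

x = 26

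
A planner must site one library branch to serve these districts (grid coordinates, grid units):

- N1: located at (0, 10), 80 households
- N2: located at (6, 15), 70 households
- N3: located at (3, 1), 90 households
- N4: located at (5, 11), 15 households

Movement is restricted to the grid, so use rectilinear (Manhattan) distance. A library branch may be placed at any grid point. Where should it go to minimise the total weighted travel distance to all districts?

(3, 10)

Manhattan distance separates: Σwᵢ(|x−xᵢ|+|y−yᵢ|) = Σwᵢ|x−xᵢ| + Σwᵢ|y−yᵢ|, so x and y are optimised independently as 1-D weighted medians.
Total weight W = 255; half = 127.5.
x-coordinate, sorted with cumulative weight:
  x=0 (N1, w=80) cum 80
  x=3 (N3, w=90) cum 170  ← median
  x=5 (N4, w=15) cum 185
  x=6 (N2, w=70) cum 255
⇒ x* = 3
y-coordinate, sorted with cumulative weight:
  y=1 (N3, w=90) cum 90
  y=10 (N1, w=80) cum 170  ← median
  y=11 (N4, w=15) cum 185
  y=15 (N2, w=70) cum 255
⇒ y* = 10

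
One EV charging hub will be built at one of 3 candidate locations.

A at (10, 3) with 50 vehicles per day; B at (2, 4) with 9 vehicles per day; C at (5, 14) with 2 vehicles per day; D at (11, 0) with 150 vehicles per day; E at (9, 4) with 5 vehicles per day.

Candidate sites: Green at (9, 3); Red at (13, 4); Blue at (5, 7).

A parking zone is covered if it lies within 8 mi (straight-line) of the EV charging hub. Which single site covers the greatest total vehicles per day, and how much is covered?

Coverage radius r = 8 mi; a point is covered iff (Δx)²+(Δy)² ≤ 8² = 64.
  Green (9, 3): covers {A, B, D, E} → 214
  Red (13, 4): covers {A, D, E} → 205
  Blue (5, 7): covers {A, B, C, E} → 66
Maximum coverage at Green: 214 vehicles per day.

Green, covering 214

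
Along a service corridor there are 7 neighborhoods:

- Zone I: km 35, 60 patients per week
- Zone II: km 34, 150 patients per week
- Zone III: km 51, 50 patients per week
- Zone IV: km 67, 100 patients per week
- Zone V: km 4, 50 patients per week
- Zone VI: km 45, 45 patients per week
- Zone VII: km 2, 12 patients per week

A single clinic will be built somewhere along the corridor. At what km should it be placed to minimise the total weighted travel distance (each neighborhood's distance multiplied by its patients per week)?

x = 35

For a sum of weighted absolute distances on a line, the optimum is the weighted median (not the mean). Total weight W = 467; half-weight = 233.5.
Sort by position and accumulate weight:
  km 2 (Zone VII, w=12) → cum 12
  km 4 (Zone V, w=50) → cum 62
  km 34 (Zone II, w=150) → cum 212
  km 35 (Zone I, w=60) → cum 272  ≥ 233.5 → median here
  km 45 (Zone VI, w=45) → cum 317
  km 51 (Zone III, w=50) → cum 367
  km 67 (Zone IV, w=100) → cum 467
Optimal location: km 35.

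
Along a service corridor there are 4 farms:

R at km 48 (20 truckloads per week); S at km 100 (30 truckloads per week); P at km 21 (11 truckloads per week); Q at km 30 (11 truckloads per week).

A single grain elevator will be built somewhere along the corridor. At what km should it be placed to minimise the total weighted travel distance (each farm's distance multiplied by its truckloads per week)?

For a sum of weighted absolute distances on a line, the optimum is the weighted median (not the mean). Total weight W = 72; half-weight = 36.
Sort by position and accumulate weight:
  km 21 (P, w=11) → cum 11
  km 30 (Q, w=11) → cum 22
  km 48 (R, w=20) → cum 42  ≥ 36 → median here
  km 100 (S, w=30) → cum 72
Optimal location: km 48.

x = 48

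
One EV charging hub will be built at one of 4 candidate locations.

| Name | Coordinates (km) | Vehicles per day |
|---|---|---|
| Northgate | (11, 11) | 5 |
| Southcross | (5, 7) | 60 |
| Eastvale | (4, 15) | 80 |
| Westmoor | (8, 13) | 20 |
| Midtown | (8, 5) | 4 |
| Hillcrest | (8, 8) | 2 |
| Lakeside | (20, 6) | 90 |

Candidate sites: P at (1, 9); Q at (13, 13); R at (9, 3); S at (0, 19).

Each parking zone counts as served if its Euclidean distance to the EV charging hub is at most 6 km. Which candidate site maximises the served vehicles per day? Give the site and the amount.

Coverage radius r = 6 km; a point is covered iff (Δx)²+(Δy)² ≤ 6² = 36.
  P (1, 9): covers {Southcross} → 60
  Q (13, 13): covers {Northgate, Westmoor} → 25
  R (9, 3): covers {Southcross, Midtown, Hillcrest} → 66
  S (0, 19): covers {Eastvale} → 80
Maximum coverage at S: 80 vehicles per day.

S, covering 80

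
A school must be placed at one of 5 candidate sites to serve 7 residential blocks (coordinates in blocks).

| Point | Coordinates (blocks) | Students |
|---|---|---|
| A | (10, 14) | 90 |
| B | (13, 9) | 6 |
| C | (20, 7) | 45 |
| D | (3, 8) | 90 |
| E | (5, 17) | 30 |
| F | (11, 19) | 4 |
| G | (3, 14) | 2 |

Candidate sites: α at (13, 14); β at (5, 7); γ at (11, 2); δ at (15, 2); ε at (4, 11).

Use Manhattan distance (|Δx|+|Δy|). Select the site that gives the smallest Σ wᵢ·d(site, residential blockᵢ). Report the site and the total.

ε, total 2414 blocks

Total weighted distance at each candidate:
  α (13, 14): total = 2748
  β (5, 7): total = 2475
  γ (11, 2): total = 3852
  δ (15, 2): total = 4536
  ε (4, 11): total = 2414
Minimum is at ε with total 2414 blocks.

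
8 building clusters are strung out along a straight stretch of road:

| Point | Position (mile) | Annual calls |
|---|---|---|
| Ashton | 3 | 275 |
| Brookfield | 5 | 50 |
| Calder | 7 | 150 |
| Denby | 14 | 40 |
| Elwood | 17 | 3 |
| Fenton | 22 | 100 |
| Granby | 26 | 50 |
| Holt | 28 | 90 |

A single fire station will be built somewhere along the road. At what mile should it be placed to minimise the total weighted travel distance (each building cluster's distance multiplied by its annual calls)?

x = 7

For a sum of weighted absolute distances on a line, the optimum is the weighted median (not the mean). Total weight W = 758; half-weight = 379.
Sort by position and accumulate weight:
  mile 3 (Ashton, w=275) → cum 275
  mile 5 (Brookfield, w=50) → cum 325
  mile 7 (Calder, w=150) → cum 475  ≥ 379 → median here
  mile 14 (Denby, w=40) → cum 515
  mile 17 (Elwood, w=3) → cum 518
  mile 22 (Fenton, w=100) → cum 618
  mile 26 (Granby, w=50) → cum 668
  mile 28 (Holt, w=90) → cum 758
Optimal location: mile 7.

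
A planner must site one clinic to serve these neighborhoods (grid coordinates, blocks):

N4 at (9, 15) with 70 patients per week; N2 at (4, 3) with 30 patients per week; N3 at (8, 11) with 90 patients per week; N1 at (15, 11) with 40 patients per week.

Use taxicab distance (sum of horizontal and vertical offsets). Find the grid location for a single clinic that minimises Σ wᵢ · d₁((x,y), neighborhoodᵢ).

(8, 11)

Manhattan distance separates: Σwᵢ(|x−xᵢ|+|y−yᵢ|) = Σwᵢ|x−xᵢ| + Σwᵢ|y−yᵢ|, so x and y are optimised independently as 1-D weighted medians.
Total weight W = 230; half = 115.
x-coordinate, sorted with cumulative weight:
  x=4 (N2, w=30) cum 30
  x=8 (N3, w=90) cum 120  ← median
  x=9 (N4, w=70) cum 190
  x=15 (N1, w=40) cum 230
⇒ x* = 8
y-coordinate, sorted with cumulative weight:
  y=3 (N2, w=30) cum 30
  y=11 (N3, w=90) cum 120  ← median
  y=11 (N1, w=40) cum 160
  y=15 (N4, w=70) cum 230
⇒ y* = 11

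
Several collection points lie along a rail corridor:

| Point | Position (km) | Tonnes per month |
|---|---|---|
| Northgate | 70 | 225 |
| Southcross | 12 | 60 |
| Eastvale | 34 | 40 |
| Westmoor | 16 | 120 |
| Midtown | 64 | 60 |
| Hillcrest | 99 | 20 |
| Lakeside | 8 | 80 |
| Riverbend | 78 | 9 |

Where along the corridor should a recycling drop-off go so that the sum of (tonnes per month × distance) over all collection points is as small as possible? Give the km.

x = 64

For a sum of weighted absolute distances on a line, the optimum is the weighted median (not the mean). Total weight W = 614; half-weight = 307.
Sort by position and accumulate weight:
  km 8 (Lakeside, w=80) → cum 80
  km 12 (Southcross, w=60) → cum 140
  km 16 (Westmoor, w=120) → cum 260
  km 34 (Eastvale, w=40) → cum 300
  km 64 (Midtown, w=60) → cum 360  ≥ 307 → median here
  km 70 (Northgate, w=225) → cum 585
  km 78 (Riverbend, w=9) → cum 594
  km 99 (Hillcrest, w=20) → cum 614
Optimal location: km 64.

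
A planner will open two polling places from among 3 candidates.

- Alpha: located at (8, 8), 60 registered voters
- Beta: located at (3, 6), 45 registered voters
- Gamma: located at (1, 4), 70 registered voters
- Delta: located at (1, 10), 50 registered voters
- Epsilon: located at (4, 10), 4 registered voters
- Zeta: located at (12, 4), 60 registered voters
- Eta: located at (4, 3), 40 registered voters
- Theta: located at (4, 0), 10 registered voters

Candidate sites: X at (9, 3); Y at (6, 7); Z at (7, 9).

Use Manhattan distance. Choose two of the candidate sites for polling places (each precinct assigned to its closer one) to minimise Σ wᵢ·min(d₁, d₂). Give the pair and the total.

{X, Y}, total 1860

Evaluate every pair (each demand assigned to the nearer of the two):
  {X, Y}: total = 1860
  {X, Z}: total = 1951
  {Y, Z}: total = 2096
Best pair: {X, Y} with total 1860.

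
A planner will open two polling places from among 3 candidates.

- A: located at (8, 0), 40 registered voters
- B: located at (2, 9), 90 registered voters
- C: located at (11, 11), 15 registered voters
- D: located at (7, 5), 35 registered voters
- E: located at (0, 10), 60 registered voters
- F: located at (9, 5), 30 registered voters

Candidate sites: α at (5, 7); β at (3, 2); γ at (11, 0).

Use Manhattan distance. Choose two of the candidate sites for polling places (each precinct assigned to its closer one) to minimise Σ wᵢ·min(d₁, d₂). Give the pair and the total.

Evaluate every pair (each demand assigned to the nearer of the two):
  {α, γ}: total = 1520
  {α, β}: total = 1680
  {β, γ}: total = 2120
Best pair: {α, γ} with total 1520.

{α, γ}, total 1520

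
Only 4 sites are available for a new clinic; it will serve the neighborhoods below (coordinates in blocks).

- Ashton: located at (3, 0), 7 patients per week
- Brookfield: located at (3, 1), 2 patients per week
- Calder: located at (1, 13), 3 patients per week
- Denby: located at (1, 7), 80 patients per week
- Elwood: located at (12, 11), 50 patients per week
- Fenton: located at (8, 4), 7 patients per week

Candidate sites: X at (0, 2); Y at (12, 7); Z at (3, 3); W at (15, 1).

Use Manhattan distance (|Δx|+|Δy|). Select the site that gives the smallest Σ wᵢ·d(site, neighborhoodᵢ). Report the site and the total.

Total weighted distance at each candidate:
  X (0, 2): total = 1679
  Y (12, 7): total = 1322
  Z (3, 3): total = 1433
  W (15, 1): total = 2513
Minimum is at Y with total 1322 blocks.

Y, total 1322 blocks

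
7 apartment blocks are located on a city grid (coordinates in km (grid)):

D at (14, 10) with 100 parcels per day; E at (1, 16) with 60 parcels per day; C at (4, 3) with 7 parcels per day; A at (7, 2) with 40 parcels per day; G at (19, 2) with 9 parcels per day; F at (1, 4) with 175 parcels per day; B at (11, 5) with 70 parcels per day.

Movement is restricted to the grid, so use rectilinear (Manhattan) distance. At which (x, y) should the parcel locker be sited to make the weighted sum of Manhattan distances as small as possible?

(1, 4)

Manhattan distance separates: Σwᵢ(|x−xᵢ|+|y−yᵢ|) = Σwᵢ|x−xᵢ| + Σwᵢ|y−yᵢ|, so x and y are optimised independently as 1-D weighted medians.
Total weight W = 461; half = 230.5.
x-coordinate, sorted with cumulative weight:
  x=1 (E, w=60) cum 60
  x=1 (F, w=175) cum 235  ← median
  x=4 (C, w=7) cum 242
  x=7 (A, w=40) cum 282
  x=11 (B, w=70) cum 352
  x=14 (D, w=100) cum 452
  x=19 (G, w=9) cum 461
⇒ x* = 1
y-coordinate, sorted with cumulative weight:
  y=2 (A, w=40) cum 40
  y=2 (G, w=9) cum 49
  y=3 (C, w=7) cum 56
  y=4 (F, w=175) cum 231  ← median
  y=5 (B, w=70) cum 301
  y=10 (D, w=100) cum 401
  y=16 (E, w=60) cum 461
⇒ y* = 4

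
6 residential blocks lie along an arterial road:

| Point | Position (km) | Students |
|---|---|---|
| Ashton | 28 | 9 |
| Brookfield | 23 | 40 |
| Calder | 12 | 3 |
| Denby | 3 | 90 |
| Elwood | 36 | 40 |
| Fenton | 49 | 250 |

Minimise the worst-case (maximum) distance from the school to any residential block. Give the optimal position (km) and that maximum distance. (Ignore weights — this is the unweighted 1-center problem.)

location 26, max distance 23

The 1-center on a line is the midpoint of the two extreme points: leftmost at 3, rightmost at 49.
Optimal location = (3 + 49)/2 = 26; maximum distance = (49 − 3)/2 = 23.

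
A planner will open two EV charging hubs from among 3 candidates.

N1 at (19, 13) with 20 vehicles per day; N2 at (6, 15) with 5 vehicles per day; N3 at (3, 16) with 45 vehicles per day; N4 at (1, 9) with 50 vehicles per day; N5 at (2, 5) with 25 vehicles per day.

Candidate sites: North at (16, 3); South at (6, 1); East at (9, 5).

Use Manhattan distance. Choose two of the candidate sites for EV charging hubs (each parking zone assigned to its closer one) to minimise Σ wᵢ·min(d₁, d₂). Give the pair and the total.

{North, East}, total 1865

Evaluate every pair (each demand assigned to the nearer of the two):
  {North, East}: total = 1865
  {South, East}: total = 1965
  {North, South}: total = 1990
Best pair: {North, East} with total 1865.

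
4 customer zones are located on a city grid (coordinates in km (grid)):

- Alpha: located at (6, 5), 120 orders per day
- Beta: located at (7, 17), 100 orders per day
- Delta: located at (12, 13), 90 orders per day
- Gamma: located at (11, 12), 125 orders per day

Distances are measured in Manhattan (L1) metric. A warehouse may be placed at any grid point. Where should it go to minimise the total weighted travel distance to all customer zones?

(7, 12)

Manhattan distance separates: Σwᵢ(|x−xᵢ|+|y−yᵢ|) = Σwᵢ|x−xᵢ| + Σwᵢ|y−yᵢ|, so x and y are optimised independently as 1-D weighted medians.
Total weight W = 435; half = 217.5.
x-coordinate, sorted with cumulative weight:
  x=6 (Alpha, w=120) cum 120
  x=7 (Beta, w=100) cum 220  ← median
  x=11 (Gamma, w=125) cum 345
  x=12 (Delta, w=90) cum 435
⇒ x* = 7
y-coordinate, sorted with cumulative weight:
  y=5 (Alpha, w=120) cum 120
  y=12 (Gamma, w=125) cum 245  ← median
  y=13 (Delta, w=90) cum 335
  y=17 (Beta, w=100) cum 435
⇒ y* = 12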